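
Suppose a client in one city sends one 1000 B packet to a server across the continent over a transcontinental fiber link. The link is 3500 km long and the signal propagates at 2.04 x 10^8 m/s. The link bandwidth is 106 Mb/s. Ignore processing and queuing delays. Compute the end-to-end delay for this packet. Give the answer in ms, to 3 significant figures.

L = 1000 × 8 = 8000 bits.
Transmission delay = L/R = 8000 / 106000000 = 0.0754717 ms.
Propagation delay = d/s = 3500000 m / 204000000 m/s = 17.1569 ms.
Total = 17.2 ms.

17.2 ms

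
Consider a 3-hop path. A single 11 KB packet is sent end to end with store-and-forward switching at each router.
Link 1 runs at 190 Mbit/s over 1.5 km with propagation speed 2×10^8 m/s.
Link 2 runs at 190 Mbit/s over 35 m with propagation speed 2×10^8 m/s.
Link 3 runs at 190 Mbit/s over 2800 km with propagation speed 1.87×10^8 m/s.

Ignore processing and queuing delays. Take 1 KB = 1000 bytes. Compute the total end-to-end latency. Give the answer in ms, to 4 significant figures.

L = 88000 bits.
Transmission delay per hop = L/R = 88000/190000000 = 0.463158 ms; 3 hops → 1.38947 ms.
Propagation delays (d/s per hop): 0.0075, 0.000175, 14.9733 ms; sum = 14.9809 ms.
End-to-end = 16.37 ms.

16.37 ms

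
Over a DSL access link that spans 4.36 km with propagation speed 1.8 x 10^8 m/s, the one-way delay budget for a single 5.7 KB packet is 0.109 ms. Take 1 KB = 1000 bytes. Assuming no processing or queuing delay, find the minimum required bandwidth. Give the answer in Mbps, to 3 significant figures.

538 Mbps

L = 45600 bits.
Propagation delay = 4360 / 180000000 = 0.0242222 ms.
Transmission budget = 0.109 − 0.0242222 = 0.0847778 ms.
R ≥ L / t_tx = 45600 bits / 8.47778e-05 s = 538 Mbps.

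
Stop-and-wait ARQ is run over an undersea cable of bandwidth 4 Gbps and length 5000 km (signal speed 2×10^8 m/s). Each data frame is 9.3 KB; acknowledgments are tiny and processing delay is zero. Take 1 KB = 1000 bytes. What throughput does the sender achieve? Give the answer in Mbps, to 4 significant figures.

t_tx = L/R = 74400/4000000000 = 1.86e-05 s.
t_prop = 5000000/200000000 = 0.025 s; RTT = 0.05 s.
Cycle = t_tx + RTT = 0.0500186 s.
Throughput = L / cycle = 74400 / 0.0500186 = 1.487 Mbps.

1.487 Mbps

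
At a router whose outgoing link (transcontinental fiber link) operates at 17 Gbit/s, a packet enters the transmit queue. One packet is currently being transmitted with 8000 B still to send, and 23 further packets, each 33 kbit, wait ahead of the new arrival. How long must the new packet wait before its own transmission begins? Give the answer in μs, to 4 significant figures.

48.41 μs

Each queued packet: L/R = 33000/17000000000 = 1.94118 μs.
23 queued → 44.6471 μs.
Plus remaining 64000 bits of current packet: 3.76471 μs.
Queuing delay = 48.41 μs.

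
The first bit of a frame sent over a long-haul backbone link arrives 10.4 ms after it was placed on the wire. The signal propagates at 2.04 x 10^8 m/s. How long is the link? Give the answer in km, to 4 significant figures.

d = s × t_prop = 204000000 × 0.0104 = 2122 km.

2122 km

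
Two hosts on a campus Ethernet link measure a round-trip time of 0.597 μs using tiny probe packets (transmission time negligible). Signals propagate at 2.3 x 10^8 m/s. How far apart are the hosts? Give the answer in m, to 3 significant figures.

One-way propagation = RTT/2 = 0.2985 μs.
d = s × t = 2.3e+08 × 2.985e-07 = 68.7 m.

68.7 m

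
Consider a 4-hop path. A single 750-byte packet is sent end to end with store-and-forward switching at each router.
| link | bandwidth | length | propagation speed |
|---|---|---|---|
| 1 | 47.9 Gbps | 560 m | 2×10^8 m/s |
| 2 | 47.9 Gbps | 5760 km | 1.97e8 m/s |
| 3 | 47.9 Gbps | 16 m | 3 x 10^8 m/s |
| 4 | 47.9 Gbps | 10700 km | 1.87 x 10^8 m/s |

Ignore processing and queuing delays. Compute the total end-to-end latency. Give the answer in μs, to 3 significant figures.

L = 750 × 8 = 6000 bits.
Transmission delay per hop = L/R = 6000/47900000000 = 0.125261 μs; 4 hops → 0.501044 μs.
Propagation delays (d/s per hop): 2.8, 29238.6, 0.0533333, 57219.3 μs; sum = 86460.7 μs.
End-to-end = 86500 μs.

86500 μs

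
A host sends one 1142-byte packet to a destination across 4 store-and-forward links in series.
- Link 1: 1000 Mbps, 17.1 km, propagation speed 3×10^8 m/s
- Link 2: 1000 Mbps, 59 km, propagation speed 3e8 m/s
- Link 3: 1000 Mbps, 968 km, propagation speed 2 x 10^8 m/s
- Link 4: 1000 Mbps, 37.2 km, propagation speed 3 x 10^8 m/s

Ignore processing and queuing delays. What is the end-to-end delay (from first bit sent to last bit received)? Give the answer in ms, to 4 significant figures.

5.254 ms

L = 1142 × 8 = 9136 bits.
Transmission delay per hop = L/R = 9136/1000000000 = 0.009136 ms; 4 hops → 0.036544 ms.
Propagation delays (d/s per hop): 0.057, 0.196667, 4.84, 0.124 ms; sum = 5.21767 ms.
End-to-end = 5.254 ms.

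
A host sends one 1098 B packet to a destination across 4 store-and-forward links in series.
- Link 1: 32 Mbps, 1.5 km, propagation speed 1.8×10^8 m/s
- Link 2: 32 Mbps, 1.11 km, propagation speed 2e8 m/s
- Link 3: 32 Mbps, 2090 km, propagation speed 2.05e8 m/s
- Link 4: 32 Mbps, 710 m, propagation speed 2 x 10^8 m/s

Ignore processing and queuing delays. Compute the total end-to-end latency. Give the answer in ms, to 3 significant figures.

11.3 ms

L = 1098 × 8 = 8784 bits.
Transmission delay per hop = L/R = 8784/32000000 = 0.2745 ms; 4 hops → 1.098 ms.
Propagation delays (d/s per hop): 0.00833333, 0.00555, 10.1951, 0.00355 ms; sum = 10.2126 ms.
End-to-end = 11.3 ms.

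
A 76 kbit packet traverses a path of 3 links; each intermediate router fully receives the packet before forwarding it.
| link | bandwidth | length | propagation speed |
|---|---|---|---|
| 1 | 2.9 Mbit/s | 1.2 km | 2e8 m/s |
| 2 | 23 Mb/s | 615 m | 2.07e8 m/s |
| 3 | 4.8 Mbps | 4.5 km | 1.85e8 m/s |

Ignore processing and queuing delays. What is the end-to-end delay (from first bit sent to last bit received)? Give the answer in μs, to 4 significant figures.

45380 μs

L = 76000 bits.
Transmission delays (L/R per hop): 26206.9, 3304.35, 15833.3 μs; sum = 45344.6 μs.
Propagation delays (d/s per hop): 6, 2.97101, 24.3243 μs; sum = 33.2953 μs.
End-to-end = 45380 μs.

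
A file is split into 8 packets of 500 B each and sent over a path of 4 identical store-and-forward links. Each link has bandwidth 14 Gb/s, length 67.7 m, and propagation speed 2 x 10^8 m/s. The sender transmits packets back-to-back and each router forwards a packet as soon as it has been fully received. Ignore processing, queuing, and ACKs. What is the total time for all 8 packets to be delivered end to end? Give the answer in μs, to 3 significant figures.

4.50 μs

Per-hop transmission t_tx = L/R = 4000/14000000000 = 0.285714 μs.
Per-hop propagation t_prop = 67.7/200000000 = 0.3385 μs.
Pipeline fill: first packet needs 4·t_tx to clear all hops; remaining 7 packets each add one t_tx.
Total = (4+8-1)·t_tx + 4·t_prop = 11·0.285714 + 4·0.3385 = 4.50 μs.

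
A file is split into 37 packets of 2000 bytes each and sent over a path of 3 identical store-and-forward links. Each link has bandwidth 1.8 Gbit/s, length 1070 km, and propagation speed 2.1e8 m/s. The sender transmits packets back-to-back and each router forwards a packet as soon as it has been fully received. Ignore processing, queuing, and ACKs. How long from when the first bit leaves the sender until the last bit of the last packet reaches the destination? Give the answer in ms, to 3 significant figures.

Per-hop transmission t_tx = L/R = 16000/1800000000 = 0.00888889 ms.
Per-hop propagation t_prop = 1070000/210000000 = 5.09524 ms.
Pipeline fill: first packet needs 3·t_tx to clear all hops; remaining 36 packets each add one t_tx.
Total = (3+37-1)·t_tx + 3·t_prop = 39·0.00888889 + 3·5.09524 = 15.6 ms.

15.6 ms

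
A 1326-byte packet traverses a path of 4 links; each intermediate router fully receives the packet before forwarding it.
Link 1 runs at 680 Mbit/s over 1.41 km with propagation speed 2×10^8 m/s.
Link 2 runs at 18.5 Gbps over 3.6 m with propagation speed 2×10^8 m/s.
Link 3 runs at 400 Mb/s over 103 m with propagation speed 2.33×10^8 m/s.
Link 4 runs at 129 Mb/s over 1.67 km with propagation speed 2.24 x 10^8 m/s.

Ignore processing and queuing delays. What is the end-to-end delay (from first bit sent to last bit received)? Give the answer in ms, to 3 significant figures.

0.140 ms

L = 1326 × 8 = 10608 bits.
Transmission delays (L/R per hop): 0.0156, 0.000573405, 0.02652, 0.0822326 ms; sum = 0.124926 ms.
Propagation delays (d/s per hop): 0.00705, 1.8e-05, 0.00044206, 0.00745536 ms; sum = 0.0149654 ms.
End-to-end = 0.140 ms.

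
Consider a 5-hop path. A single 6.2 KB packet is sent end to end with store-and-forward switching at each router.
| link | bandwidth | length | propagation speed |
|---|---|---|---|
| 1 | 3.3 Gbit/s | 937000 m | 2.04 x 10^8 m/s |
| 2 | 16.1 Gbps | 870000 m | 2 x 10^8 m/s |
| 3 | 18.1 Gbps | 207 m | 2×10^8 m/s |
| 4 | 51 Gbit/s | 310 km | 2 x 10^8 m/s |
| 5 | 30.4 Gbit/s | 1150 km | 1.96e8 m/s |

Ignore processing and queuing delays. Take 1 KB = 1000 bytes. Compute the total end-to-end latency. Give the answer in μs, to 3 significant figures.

L = 49600 bits.
Transmission delays (L/R per hop): 15.0303, 3.08075, 2.74033, 0.972549, 1.63158 μs; sum = 23.4555 μs.
Propagation delays (d/s per hop): 4593.14, 4350, 1.035, 1550, 5867.35 μs; sum = 16361.5 μs.
End-to-end = 16400 μs.

16400 μs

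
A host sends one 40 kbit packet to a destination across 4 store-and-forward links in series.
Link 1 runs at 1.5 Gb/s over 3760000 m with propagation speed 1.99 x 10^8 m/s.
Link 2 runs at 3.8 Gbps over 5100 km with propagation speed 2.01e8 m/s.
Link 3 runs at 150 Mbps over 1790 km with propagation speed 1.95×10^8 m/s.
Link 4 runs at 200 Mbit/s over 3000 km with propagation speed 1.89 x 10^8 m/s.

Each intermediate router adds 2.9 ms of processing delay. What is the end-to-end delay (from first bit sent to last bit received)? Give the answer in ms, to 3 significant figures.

78.5 ms

L = 40000 bits.
Transmission delays (L/R per hop): 0.0266667, 0.0105263, 0.266667, 0.2 ms; sum = 0.50386 ms.
Propagation delays (d/s per hop): 18.8945, 25.3731, 9.17949, 15.873 ms; sum = 69.3201 ms.
Processing at 3 router(s): 3 × 2.9 ms = 8.7 ms.
End-to-end = 78.5 ms.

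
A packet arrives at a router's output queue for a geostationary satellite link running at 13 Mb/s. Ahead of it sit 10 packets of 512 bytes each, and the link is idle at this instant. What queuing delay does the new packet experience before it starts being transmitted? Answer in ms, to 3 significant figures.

Each queued packet: L/R = 4096/13000000 = 0.315077 ms.
10 queued → 3.15077 ms.
Queuing delay = 3.15 ms.

3.15 ms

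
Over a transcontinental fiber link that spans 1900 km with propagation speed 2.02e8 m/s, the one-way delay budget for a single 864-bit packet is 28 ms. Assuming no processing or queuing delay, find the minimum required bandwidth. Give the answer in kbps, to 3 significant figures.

46.5 kbps

Propagation delay = 1900000 / 202000000 = 9.40594 ms.
Transmission budget = 28 − 9.40594 = 18.5941 ms.
R ≥ L / t_tx = 864 bits / 0.0185941 s = 46.5 kbps.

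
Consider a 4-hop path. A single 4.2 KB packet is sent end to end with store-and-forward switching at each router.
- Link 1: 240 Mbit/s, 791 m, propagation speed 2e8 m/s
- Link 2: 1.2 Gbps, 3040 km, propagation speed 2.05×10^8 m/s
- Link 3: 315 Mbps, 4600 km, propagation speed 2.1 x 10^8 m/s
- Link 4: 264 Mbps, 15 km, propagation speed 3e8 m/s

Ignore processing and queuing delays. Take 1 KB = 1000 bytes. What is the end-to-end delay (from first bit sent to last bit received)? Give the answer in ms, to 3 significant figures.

37.2 ms

L = 33600 bits.
Transmission delays (L/R per hop): 0.14, 0.028, 0.106667, 0.127273 ms; sum = 0.401939 ms.
Propagation delays (d/s per hop): 0.003955, 14.8293, 21.9048, 0.05 ms; sum = 36.788 ms.
End-to-end = 37.2 ms.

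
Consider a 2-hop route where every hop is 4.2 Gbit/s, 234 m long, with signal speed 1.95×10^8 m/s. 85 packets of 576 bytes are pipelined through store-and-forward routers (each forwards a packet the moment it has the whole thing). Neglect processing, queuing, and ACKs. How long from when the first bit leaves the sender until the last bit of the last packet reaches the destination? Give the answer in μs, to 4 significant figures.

Per-hop transmission t_tx = L/R = 4608/4200000000 = 1.09714 μs.
Per-hop propagation t_prop = 234/195000000 = 1.2 μs.
Pipeline fill: first packet needs 2·t_tx to clear all hops; remaining 84 packets each add one t_tx.
Total = (2+85-1)·t_tx + 2·t_prop = 86·1.09714 + 2·1.2 = 96.75 μs.

96.75 μs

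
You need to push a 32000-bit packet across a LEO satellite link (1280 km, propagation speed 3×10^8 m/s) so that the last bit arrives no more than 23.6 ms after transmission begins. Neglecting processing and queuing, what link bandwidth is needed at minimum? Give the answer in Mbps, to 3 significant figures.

1.66 Mbps

Propagation delay = 1280000 / 300000000 = 4.26667 ms.
Transmission budget = 23.6 − 4.26667 = 19.3333 ms.
R ≥ L / t_tx = 32000 bits / 0.0193333 s = 1.66 Mbps.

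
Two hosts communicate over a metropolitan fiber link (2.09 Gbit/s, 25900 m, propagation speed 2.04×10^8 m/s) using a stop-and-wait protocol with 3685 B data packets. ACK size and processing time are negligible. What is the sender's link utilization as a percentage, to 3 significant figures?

5.26 %

t_tx = L/R = 29480/2.09e+09 = 1.41053e-05 s.
t_prop = 25900/204000000 = 0.000126961 s; RTT = 0.000253922 s.
Cycle = t_tx + RTT = 0.000268027 s.
Utilization = t_tx / cycle = 1.41053e-05/0.000268027 = 5.26 %.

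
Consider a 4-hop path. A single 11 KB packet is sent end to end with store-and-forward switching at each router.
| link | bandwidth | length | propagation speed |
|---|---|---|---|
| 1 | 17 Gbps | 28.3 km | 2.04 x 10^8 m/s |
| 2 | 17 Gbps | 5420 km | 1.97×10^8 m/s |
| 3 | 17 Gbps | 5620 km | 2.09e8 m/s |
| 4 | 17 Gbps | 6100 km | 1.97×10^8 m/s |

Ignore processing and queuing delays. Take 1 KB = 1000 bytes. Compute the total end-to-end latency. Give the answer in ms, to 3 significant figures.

L = 88000 bits.
Transmission delay per hop = L/R = 88000/17000000000 = 0.00517647 ms; 4 hops → 0.0207059 ms.
Propagation delays (d/s per hop): 0.138725, 27.5127, 26.89, 30.9645 ms; sum = 85.5058 ms.
End-to-end = 85.5 ms.

85.5 ms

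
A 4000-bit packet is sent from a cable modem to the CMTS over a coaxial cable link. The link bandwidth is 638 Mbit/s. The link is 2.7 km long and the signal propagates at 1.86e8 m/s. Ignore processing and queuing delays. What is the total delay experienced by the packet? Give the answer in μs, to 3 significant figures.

20.8 μs

Transmission delay = L/R = 4000 / 638000000 = 6.26959 μs.
Propagation delay = d/s = 2700 m / 186000000 m/s = 14.5161 μs.
Total = 20.8 μs.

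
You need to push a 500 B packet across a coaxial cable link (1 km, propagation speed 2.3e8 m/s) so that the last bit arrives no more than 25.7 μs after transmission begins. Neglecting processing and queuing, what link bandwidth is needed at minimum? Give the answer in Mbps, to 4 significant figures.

187.3 Mbps

L = 4000 bits.
Propagation delay = 1000 / 2.3e+08 = 4.34783 μs.
Transmission budget = 25.7 − 4.34783 = 21.3522 μs.
R ≥ L / t_tx = 4000 bits / 2.13522e-05 s = 187.3 Mbps.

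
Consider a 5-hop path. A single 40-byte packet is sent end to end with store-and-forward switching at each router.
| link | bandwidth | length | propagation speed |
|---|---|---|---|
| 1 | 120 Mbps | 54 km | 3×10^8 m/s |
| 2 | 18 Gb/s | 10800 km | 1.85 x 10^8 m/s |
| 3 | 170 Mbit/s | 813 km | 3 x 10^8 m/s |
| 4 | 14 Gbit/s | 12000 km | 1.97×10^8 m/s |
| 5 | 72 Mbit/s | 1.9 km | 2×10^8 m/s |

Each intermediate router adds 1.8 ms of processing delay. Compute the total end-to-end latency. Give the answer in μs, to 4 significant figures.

L = 40 × 8 = 320 bits.
Transmission delays (L/R per hop): 2.66667, 0.0177778, 1.88235, 0.0228571, 4.44444 μs; sum = 9.0341 μs.
Propagation delays (d/s per hop): 180, 58378.4, 2710, 60913.7, 9.5 μs; sum = 122192 μs.
Processing at 4 router(s): 4 × 1.8 ms = 7200 μs.
End-to-end = 129400 μs.

129400 μs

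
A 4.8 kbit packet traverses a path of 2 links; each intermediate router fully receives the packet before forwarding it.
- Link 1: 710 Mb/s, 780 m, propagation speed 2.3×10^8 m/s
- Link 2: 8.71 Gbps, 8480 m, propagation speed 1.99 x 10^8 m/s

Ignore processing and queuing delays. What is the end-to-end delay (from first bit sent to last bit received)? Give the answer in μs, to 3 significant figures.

L = 4800 bits.
Transmission delays (L/R per hop): 6.76056, 0.551091 μs; sum = 7.31165 μs.
Propagation delays (d/s per hop): 3.3913, 42.6131 μs; sum = 46.0044 μs.
End-to-end = 53.3 μs.

53.3 μs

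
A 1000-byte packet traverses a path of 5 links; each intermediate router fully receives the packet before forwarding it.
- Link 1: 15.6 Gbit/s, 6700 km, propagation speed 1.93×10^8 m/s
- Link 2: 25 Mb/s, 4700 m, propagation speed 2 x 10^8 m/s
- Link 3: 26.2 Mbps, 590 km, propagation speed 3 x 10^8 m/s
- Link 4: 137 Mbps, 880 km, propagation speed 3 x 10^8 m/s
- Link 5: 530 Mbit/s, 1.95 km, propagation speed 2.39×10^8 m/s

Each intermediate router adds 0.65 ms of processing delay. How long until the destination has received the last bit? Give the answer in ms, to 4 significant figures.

42.95 ms

L = 1000 × 8 = 8000 bits.
Transmission delays (L/R per hop): 0.000512821, 0.32, 0.305344, 0.0583942, 0.0150943 ms; sum = 0.699345 ms.
Propagation delays (d/s per hop): 34.715, 0.0235, 1.96667, 2.93333, 0.008159 ms; sum = 39.6467 ms.
Processing at 4 router(s): 4 × 0.65 ms = 2.6 ms.
End-to-end = 42.95 ms.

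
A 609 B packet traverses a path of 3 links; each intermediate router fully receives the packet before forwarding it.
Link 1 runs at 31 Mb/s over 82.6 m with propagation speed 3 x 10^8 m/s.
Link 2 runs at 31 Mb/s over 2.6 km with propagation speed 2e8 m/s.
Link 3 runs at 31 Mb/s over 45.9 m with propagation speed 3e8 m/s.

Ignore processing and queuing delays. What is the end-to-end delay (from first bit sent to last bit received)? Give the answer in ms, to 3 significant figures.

0.485 ms

L = 609 × 8 = 4872 bits.
Transmission delay per hop = L/R = 4872/31000000 = 0.157161 ms; 3 hops → 0.471484 ms.
Propagation delays (d/s per hop): 0.000275333, 0.013, 0.000153 ms; sum = 0.0134283 ms.
End-to-end = 0.485 ms.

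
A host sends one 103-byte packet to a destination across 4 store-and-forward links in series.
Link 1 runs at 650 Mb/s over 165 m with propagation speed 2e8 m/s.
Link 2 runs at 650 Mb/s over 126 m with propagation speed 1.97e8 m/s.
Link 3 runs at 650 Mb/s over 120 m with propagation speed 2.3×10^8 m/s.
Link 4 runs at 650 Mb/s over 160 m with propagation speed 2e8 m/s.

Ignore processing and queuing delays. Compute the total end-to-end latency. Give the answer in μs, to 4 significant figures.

7.857 μs

L = 103 × 8 = 824 bits.
Transmission delay per hop = L/R = 824/650000000 = 1.26769 μs; 4 hops → 5.07077 μs.
Propagation delays (d/s per hop): 0.825, 0.639594, 0.521739, 0.8 μs; sum = 2.78633 μs.
End-to-end = 7.857 μs.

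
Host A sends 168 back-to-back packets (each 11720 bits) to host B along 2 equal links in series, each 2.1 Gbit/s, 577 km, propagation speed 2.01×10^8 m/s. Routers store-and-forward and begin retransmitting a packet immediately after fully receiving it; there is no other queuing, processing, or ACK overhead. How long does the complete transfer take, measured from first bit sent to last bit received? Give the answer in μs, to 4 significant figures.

6684 μs

Per-hop transmission t_tx = L/R = 11720/2100000000 = 5.58095 μs.
Per-hop propagation t_prop = 577000/2.01e+08 = 2870.65 μs.
Pipeline fill: first packet needs 2·t_tx to clear all hops; remaining 167 packets each add one t_tx.
Total = (2+168-1)·t_tx + 2·t_prop = 169·5.58095 + 2·2870.65 = 6684 μs.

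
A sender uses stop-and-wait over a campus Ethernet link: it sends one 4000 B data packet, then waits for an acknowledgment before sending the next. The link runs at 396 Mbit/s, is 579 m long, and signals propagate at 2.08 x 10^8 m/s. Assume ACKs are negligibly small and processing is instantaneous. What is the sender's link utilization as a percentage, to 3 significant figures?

t_tx = L/R = 32000/396000000 = 8.08081e-05 s.
t_prop = 579/208000000 = 2.78365e-06 s; RTT = 5.56731e-06 s.
Cycle = t_tx + RTT = 8.63754e-05 s.
Utilization = t_tx / cycle = 8.08081e-05/8.63754e-05 = 93.6 %.

93.6 %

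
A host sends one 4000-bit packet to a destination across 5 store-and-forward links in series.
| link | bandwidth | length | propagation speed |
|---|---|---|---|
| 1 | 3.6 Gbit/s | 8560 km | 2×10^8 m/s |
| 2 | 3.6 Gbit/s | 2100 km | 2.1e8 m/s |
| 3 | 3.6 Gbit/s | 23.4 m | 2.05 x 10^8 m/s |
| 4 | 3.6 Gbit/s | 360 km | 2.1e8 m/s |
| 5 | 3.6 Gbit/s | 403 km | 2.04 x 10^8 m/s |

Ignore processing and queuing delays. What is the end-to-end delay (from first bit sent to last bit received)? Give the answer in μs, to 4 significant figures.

56500 μs

Transmission delay per hop = L/R = 4000/3600000000 = 1.11111 μs; 5 hops → 5.55556 μs.
Propagation delays (d/s per hop): 42800, 10000, 0.114146, 1714.29, 1975.49 μs; sum = 56489.9 μs.
End-to-end = 56500 μs.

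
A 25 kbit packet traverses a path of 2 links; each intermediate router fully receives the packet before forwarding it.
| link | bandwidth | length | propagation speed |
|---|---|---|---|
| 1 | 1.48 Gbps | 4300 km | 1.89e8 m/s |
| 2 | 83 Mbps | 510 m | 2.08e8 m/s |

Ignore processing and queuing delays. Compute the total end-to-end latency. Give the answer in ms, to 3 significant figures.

L = 25000 bits.
Transmission delays (L/R per hop): 0.0168919, 0.301205 ms; sum = 0.318097 ms.
Propagation delays (d/s per hop): 22.7513, 0.00245192 ms; sum = 22.7538 ms.
End-to-end = 23.1 ms.

23.1 ms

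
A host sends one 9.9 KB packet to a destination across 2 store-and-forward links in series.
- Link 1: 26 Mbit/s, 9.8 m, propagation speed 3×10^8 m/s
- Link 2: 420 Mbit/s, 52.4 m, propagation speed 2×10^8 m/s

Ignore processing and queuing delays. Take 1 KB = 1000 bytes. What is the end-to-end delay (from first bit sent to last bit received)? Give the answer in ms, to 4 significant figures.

3.235 ms

L = 79200 bits.
Transmission delays (L/R per hop): 3.04615, 0.188571 ms; sum = 3.23473 ms.
Propagation delays (d/s per hop): 3.26667e-05, 0.000262 ms; sum = 0.000294667 ms.
End-to-end = 3.235 ms.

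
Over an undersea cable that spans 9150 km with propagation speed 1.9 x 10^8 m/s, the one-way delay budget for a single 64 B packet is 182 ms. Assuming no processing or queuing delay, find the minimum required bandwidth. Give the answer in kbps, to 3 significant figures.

L = 512 bits.
Propagation delay = 9150000 / 190000000 = 48.1579 ms.
Transmission budget = 182 − 48.1579 = 133.842 ms.
R ≥ L / t_tx = 512 bits / 0.133842 s = 3.83 kbps.

3.83 kbps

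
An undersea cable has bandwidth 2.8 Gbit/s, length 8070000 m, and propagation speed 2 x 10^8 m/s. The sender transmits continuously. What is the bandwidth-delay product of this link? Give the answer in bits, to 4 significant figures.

Propagation delay = 8070000 / 200000000 = 0.04035 s.
BDP = R × t_prop = 2800000000 × 0.04035 = 112980000 bits.

113000000 bits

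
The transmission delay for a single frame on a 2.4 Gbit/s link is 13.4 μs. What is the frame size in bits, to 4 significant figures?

32160 bits

L = R × t_tx = 2400000000 b/s × 1.34e-05 s = 32160 bits.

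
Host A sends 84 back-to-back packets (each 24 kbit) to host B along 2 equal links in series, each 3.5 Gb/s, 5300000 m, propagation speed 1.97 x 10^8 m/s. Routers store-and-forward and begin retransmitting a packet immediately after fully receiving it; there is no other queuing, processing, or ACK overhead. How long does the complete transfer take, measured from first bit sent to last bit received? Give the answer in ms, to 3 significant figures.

Per-hop transmission t_tx = L/R = 24000/3500000000 = 0.00685714 ms.
Per-hop propagation t_prop = 5300000/197000000 = 26.9036 ms.
Pipeline fill: first packet needs 2·t_tx to clear all hops; remaining 83 packets each add one t_tx.
Total = (2+84-1)·t_tx + 2·t_prop = 85·0.00685714 + 2·26.9036 = 54.4 ms.

54.4 ms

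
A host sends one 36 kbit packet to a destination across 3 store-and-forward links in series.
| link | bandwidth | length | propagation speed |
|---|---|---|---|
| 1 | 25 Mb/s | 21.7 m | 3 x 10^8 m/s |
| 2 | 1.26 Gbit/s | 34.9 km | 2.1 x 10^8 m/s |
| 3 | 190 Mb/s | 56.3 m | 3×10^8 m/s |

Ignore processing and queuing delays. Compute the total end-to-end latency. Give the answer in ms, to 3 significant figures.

1.82 ms

L = 36000 bits.
Transmission delays (L/R per hop): 1.44, 0.0285714, 0.189474 ms; sum = 1.65805 ms.
Propagation delays (d/s per hop): 7.23333e-05, 0.16619, 0.000187667 ms; sum = 0.16645 ms.
End-to-end = 1.82 ms.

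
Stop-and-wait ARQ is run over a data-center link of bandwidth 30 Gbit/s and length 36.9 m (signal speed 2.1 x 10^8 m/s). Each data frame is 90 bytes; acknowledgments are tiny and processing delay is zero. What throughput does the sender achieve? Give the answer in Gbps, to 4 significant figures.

t_tx = L/R = 720/30000000000 = 2.4e-08 s.
t_prop = 36.9/210000000 = 1.75714e-07 s; RTT = 3.51429e-07 s.
Cycle = t_tx + RTT = 3.75429e-07 s.
Throughput = L / cycle = 720 / 3.75429e-07 = 1.918 Gbps.

1.918 Gbps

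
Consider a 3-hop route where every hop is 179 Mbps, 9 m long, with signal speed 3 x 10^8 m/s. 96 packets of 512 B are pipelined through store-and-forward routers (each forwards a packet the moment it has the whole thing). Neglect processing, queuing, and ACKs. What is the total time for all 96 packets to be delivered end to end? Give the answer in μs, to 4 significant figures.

2243 μs

Per-hop transmission t_tx = L/R = 4096/179000000 = 22.8827 μs.
Per-hop propagation t_prop = 9/300000000 = 0.03 μs.
Pipeline fill: first packet needs 3·t_tx to clear all hops; remaining 95 packets each add one t_tx.
Total = (3+96-1)·t_tx + 3·t_prop = 98·22.8827 + 3·0.03 = 2243 μs.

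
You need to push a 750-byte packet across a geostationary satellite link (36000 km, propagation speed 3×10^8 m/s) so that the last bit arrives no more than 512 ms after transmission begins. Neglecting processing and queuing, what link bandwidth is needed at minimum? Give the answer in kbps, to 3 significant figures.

L = 6000 bits.
Propagation delay = 36000000 / 300000000 = 120 ms.
Transmission budget = 512 − 120 = 392 ms.
R ≥ L / t_tx = 6000 bits / 0.392 s = 15.3 kbps.

15.3 kbps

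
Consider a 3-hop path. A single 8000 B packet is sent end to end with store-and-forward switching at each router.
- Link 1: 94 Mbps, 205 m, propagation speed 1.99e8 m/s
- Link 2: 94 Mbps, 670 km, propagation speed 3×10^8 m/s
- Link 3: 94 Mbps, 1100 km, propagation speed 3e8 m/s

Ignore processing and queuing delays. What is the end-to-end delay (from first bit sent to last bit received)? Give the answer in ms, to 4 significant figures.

L = 8000 × 8 = 64000 bits.
Transmission delay per hop = L/R = 64000/94000000 = 0.680851 ms; 3 hops → 2.04255 ms.
Propagation delays (d/s per hop): 0.00103015, 2.23333, 3.66667 ms; sum = 5.90103 ms.
End-to-end = 7.944 ms.

7.944 ms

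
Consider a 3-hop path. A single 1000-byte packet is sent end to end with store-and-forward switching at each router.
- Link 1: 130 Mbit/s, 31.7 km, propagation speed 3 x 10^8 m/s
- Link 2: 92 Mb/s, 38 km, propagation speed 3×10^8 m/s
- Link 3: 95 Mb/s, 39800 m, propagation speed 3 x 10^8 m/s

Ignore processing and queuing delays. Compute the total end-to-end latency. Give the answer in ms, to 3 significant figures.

0.598 ms

L = 1000 × 8 = 8000 bits.
Transmission delays (L/R per hop): 0.0615385, 0.0869565, 0.0842105 ms; sum = 0.232706 ms.
Propagation delays (d/s per hop): 0.105667, 0.126667, 0.132667 ms; sum = 0.365 ms.
End-to-end = 0.598 ms.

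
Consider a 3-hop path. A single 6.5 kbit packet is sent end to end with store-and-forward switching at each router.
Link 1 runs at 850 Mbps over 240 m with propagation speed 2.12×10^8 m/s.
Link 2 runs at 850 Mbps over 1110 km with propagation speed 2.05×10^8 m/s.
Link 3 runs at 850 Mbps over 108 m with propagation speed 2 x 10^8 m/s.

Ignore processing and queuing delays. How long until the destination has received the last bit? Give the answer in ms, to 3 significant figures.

5.44 ms

L = 6500 bits.
Transmission delay per hop = L/R = 6500/850000000 = 0.00764706 ms; 3 hops → 0.0229412 ms.
Propagation delays (d/s per hop): 0.00113208, 5.41463, 0.00054 ms; sum = 5.41631 ms.
End-to-end = 5.44 ms.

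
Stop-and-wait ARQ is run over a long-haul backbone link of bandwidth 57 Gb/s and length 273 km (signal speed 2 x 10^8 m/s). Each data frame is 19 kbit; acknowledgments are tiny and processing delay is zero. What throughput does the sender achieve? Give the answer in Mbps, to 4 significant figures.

6.959 Mbps

t_tx = L/R = 19000/57000000000 = 3.33333e-07 s.
t_prop = 273000/200000000 = 0.001365 s; RTT = 0.00273 s.
Cycle = t_tx + RTT = 0.00273033 s.
Throughput = L / cycle = 19000 / 0.00273033 = 6.959 Mbps.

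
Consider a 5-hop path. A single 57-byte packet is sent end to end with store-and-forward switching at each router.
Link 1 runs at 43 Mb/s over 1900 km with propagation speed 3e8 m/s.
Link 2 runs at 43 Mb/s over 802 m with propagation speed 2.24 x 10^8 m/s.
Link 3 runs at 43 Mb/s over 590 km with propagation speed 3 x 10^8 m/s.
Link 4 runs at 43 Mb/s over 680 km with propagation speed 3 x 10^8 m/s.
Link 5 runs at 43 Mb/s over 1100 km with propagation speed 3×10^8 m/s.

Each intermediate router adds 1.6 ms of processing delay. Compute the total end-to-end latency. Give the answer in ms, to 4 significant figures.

20.69 ms

L = 57 × 8 = 456 bits.
Transmission delay per hop = L/R = 456/43000000 = 0.0106047 ms; 5 hops → 0.0530233 ms.
Propagation delays (d/s per hop): 6.33333, 0.00358036, 1.96667, 2.26667, 3.66667 ms; sum = 14.2369 ms.
Processing at 4 router(s): 4 × 1.6 ms = 6.4 ms.
End-to-end = 20.69 ms.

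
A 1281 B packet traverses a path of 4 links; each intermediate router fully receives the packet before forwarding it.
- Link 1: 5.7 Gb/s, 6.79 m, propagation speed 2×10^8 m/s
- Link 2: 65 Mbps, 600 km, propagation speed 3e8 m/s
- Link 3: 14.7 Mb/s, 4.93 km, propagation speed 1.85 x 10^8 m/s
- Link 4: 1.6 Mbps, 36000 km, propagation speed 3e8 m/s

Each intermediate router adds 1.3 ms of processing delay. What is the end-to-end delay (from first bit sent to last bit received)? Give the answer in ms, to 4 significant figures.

L = 1281 × 8 = 10248 bits.
Transmission delays (L/R per hop): 0.00179789, 0.157662, 0.697143, 6.405 ms; sum = 7.2616 ms.
Propagation delays (d/s per hop): 3.395e-05, 2, 0.0266486, 120 ms; sum = 122.027 ms.
Processing at 3 router(s): 3 × 1.3 ms = 3.9 ms.
End-to-end = 133.2 ms.

133.2 ms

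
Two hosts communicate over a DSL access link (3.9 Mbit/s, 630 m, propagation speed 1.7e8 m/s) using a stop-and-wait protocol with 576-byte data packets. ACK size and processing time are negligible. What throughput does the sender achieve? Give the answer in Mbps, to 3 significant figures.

3.88 Mbps

t_tx = L/R = 4608/3900000 = 0.00118154 s.
t_prop = 630/170000000 = 3.70588e-06 s; RTT = 7.41176e-06 s.
Cycle = t_tx + RTT = 0.00118895 s.
Throughput = L / cycle = 4608 / 0.00118895 = 3.88 Mbps.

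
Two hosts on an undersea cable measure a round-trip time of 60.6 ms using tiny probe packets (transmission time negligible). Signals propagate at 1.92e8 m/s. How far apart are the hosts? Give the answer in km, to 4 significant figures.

One-way propagation = RTT/2 = 30.3 ms.
d = s × t = 192000000 × 0.0303 = 5818 km.

5818 km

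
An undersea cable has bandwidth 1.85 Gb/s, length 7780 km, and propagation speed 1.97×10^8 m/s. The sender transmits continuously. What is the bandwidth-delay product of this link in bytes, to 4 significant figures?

Propagation delay = 7780000 / 197000000 = 0.0394924 s.
BDP = R × t_prop = 1850000000 × 0.0394924 = 73060900 bits.
In bytes: 73060900/8 = 9133000 bytes.

9133000 bytes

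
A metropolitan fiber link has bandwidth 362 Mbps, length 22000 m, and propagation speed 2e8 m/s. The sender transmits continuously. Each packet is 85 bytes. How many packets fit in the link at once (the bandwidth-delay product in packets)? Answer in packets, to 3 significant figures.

Propagation delay = 22000 / 200000000 = 0.00011 s.
BDP = R × t_prop = 362000000 × 0.00011 = 39820 bits.
In packets of 680 bits: 58.6 packets.

58.6 packets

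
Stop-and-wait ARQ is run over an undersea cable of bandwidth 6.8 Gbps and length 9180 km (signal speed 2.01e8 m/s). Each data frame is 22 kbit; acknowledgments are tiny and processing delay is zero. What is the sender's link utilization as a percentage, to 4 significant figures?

0.003542 %

t_tx = L/R = 22000/6800000000 = 3.23529e-06 s.
t_prop = 9180000/2.01e+08 = 0.0456716 s; RTT = 0.0913433 s.
Cycle = t_tx + RTT = 0.0913465 s.
Utilization = t_tx / cycle = 3.23529e-06/0.0913465 = 0.003542 %.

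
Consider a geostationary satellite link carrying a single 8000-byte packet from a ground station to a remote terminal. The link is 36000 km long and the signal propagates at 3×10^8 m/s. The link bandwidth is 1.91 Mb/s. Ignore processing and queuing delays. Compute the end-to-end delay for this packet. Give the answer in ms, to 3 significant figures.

154 ms

L = 8000 × 8 = 64000 bits.
Transmission delay = L/R = 64000 / 1910000 = 33.5079 ms.
Propagation delay = d/s = 36000000 m / 300000000 m/s = 120 ms.
Total = 154 ms.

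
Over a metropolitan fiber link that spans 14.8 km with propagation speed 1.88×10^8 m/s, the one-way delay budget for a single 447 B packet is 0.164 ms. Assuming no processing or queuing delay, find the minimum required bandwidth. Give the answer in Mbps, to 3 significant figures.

41.9 Mbps

L = 3576 bits.
Propagation delay = 14800 / 188000000 = 0.0787234 ms.
Transmission budget = 0.164 − 0.0787234 = 0.0852766 ms.
R ≥ L / t_tx = 3576 bits / 8.52766e-05 s = 41.9 Mbps.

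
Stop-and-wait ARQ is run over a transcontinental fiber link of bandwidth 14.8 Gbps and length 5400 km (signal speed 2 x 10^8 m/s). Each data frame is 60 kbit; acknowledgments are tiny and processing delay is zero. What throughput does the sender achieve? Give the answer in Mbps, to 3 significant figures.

t_tx = L/R = 60000/14800000000 = 4.05405e-06 s.
t_prop = 5400000/200000000 = 0.027 s; RTT = 0.054 s.
Cycle = t_tx + RTT = 0.0540041 s.
Throughput = L / cycle = 60000 / 0.0540041 = 1.11 Mbps.

1.11 Mbps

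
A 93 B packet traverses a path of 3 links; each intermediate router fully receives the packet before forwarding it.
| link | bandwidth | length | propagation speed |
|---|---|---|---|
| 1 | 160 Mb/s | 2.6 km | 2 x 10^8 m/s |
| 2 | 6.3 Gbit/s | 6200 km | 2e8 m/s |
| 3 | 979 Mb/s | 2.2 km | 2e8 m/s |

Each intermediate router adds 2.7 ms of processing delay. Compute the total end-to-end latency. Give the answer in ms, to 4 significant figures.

36.43 ms

L = 93 × 8 = 744 bits.
Transmission delays (L/R per hop): 0.00465, 0.000118095, 0.000759959 ms; sum = 0.00552805 ms.
Propagation delays (d/s per hop): 0.013, 31, 0.011 ms; sum = 31.024 ms.
Processing at 2 router(s): 2 × 2.7 ms = 5.4 ms.
End-to-end = 36.43 ms.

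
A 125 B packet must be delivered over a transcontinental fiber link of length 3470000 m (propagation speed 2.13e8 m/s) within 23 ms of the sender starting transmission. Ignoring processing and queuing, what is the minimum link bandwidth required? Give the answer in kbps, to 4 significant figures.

L = 1000 bits.
Propagation delay = 3470000 / 213000000 = 16.2911 ms.
Transmission budget = 23 − 16.2911 = 6.70892 ms.
R ≥ L / t_tx = 1000 bits / 0.00670892 s = 149.1 kbps.

149.1 kbps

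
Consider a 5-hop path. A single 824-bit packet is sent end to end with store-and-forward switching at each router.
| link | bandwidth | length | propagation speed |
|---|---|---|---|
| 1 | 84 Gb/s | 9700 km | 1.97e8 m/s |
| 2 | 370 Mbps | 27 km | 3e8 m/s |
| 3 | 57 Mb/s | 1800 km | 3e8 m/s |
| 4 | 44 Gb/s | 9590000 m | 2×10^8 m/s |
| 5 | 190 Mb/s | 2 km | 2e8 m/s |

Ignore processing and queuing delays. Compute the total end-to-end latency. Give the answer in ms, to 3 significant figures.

103 ms

Transmission delays (L/R per hop): 9.80952e-06, 0.00222703, 0.0144561, 1.87273e-05, 0.00433684 ms; sum = 0.0210485 ms.
Propagation delays (d/s per hop): 49.2386, 0.09, 6, 47.95, 0.01 ms; sum = 103.289 ms.
End-to-end = 103 ms.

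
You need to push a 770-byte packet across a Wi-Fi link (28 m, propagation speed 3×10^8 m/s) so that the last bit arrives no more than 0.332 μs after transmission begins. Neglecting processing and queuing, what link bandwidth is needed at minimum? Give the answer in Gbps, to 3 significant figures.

L = 6160 bits.
Propagation delay = 28 / 300000000 = 0.0933333 μs.
Transmission budget = 0.332 − 0.0933333 = 0.238667 μs.
R ≥ L / t_tx = 6160 bits / 2.38667e-07 s = 25.8 Gbps.

25.8 Gbps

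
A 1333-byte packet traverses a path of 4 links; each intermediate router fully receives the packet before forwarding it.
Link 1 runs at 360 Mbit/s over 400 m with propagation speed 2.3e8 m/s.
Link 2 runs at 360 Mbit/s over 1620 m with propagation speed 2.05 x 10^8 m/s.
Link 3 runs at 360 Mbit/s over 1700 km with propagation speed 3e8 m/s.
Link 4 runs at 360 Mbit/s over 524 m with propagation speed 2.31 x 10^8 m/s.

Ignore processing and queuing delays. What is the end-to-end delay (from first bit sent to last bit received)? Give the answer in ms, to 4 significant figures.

L = 1333 × 8 = 10664 bits.
Transmission delay per hop = L/R = 10664/360000000 = 0.0296222 ms; 4 hops → 0.118489 ms.
Propagation delays (d/s per hop): 0.00173913, 0.00790244, 5.66667, 0.0022684 ms; sum = 5.67858 ms.
End-to-end = 5.797 ms.

5.797 ms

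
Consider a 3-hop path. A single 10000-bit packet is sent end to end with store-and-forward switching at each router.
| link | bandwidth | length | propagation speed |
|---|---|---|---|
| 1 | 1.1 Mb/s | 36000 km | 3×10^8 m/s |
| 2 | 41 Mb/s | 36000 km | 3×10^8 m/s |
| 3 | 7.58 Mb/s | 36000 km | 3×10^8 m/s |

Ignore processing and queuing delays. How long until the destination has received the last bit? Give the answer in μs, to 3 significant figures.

Transmission delays (L/R per hop): 9090.91, 243.902, 1319.26 μs; sum = 10654.1 μs.
Propagation delays (d/s per hop): 120000, 120000, 120000 μs; sum = 360000 μs.
End-to-end = 371000 μs.

371000 μs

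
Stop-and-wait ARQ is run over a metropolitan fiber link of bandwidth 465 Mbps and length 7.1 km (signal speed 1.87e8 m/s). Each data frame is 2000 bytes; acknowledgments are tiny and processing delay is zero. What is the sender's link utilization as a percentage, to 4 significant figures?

31.18 %

t_tx = L/R = 16000/465000000 = 3.44086e-05 s.
t_prop = 7100/187000000 = 3.79679e-05 s; RTT = 7.59358e-05 s.
Cycle = t_tx + RTT = 0.000110344 s.
Utilization = t_tx / cycle = 3.44086e-05/0.000110344 = 31.18 %.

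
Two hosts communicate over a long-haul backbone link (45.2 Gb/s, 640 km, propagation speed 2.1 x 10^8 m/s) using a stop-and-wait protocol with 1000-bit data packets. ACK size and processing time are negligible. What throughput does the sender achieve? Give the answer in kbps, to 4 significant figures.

t_tx = L/R = 1000/45200000000 = 2.21239e-08 s.
t_prop = 640000/210000000 = 0.00304762 s; RTT = 0.00609524 s.
Cycle = t_tx + RTT = 0.00609526 s.
Throughput = L / cycle = 1000 / 0.00609526 = 164.1 kbps.

164.1 kbps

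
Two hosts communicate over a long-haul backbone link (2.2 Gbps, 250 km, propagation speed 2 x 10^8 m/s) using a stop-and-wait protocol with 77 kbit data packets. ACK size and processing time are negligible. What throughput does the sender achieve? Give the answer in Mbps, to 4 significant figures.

t_tx = L/R = 77000/2200000000 = 3.5e-05 s.
t_prop = 250000/200000000 = 0.00125 s; RTT = 0.0025 s.
Cycle = t_tx + RTT = 0.002535 s.
Throughput = L / cycle = 77000 / 0.002535 = 30.37 Mbps.

30.37 Mbps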